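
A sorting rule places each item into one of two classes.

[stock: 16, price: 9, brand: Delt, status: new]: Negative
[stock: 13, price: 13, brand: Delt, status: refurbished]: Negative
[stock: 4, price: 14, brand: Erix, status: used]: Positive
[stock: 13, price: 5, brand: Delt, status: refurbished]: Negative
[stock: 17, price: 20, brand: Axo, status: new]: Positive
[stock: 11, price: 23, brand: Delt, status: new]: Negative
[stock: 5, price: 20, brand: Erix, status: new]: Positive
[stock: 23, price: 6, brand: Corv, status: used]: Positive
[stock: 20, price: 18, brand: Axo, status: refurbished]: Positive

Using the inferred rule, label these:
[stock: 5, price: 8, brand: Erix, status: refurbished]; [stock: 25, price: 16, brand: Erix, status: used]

Positive, Positive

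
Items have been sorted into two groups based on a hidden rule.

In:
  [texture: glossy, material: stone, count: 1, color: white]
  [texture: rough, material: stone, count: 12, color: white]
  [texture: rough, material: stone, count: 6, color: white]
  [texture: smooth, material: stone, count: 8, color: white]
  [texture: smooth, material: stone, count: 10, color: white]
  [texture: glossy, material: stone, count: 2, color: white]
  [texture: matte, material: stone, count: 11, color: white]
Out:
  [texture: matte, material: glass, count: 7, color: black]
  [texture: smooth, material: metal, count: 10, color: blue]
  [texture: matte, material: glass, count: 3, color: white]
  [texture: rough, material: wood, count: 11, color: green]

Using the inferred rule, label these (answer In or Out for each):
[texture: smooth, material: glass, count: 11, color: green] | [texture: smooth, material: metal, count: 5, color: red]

Out, Out

A rule that fits every label: material is stone — true of each 'In' example, false of each 'Out' one.
[texture: smooth, material: glass, count: 11, color: green]: Out (material is glass). [texture: smooth, material: metal, count: 5, color: red]: Out (material is metal).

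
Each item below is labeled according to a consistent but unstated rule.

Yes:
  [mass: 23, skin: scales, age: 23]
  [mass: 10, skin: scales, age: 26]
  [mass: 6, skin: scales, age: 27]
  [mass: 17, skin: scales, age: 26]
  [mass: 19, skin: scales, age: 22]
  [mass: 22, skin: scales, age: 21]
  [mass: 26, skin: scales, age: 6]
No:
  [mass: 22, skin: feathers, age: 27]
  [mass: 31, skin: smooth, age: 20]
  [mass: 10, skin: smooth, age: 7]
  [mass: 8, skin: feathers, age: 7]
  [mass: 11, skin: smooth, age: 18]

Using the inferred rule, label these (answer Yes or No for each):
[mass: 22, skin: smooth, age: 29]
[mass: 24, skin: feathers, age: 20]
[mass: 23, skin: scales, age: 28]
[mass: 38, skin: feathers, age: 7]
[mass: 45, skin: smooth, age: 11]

No, No, Yes, No, No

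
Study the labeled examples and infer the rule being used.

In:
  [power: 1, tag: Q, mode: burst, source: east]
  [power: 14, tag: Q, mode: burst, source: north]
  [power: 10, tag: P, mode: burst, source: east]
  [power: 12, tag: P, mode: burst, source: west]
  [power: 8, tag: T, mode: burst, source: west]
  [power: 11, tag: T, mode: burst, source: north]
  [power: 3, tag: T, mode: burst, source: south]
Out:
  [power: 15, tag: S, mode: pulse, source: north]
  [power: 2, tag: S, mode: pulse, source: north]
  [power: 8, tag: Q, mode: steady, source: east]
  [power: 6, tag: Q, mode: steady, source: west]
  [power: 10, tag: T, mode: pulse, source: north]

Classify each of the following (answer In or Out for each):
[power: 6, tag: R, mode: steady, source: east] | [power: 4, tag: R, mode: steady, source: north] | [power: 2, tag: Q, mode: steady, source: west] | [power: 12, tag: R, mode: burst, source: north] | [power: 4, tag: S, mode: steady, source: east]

Out, Out, Out, In, Out

The classifier is using: mode is burst.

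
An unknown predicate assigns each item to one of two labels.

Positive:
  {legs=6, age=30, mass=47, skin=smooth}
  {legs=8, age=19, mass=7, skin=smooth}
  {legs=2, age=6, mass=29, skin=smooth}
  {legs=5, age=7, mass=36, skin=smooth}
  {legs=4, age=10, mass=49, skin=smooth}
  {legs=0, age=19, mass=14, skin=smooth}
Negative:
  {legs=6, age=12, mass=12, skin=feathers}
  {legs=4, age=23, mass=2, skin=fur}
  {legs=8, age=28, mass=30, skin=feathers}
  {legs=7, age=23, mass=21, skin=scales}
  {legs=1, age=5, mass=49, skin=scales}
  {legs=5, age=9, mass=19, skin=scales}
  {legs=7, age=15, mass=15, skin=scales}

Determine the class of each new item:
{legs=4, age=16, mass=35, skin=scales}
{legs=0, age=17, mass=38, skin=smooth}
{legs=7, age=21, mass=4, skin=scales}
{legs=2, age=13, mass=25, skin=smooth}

Negative, Positive, Negative, Positive

One predicate separates the groups cleanly: skin is smooth.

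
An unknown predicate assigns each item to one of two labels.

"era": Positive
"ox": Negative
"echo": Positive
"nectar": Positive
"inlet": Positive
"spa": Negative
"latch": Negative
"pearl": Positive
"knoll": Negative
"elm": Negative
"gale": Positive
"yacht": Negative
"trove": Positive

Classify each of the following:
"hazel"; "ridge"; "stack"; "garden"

A rule that fits every label: has ≥ 2 vowels — true of each 'Positive' example, false of each 'Negative' one.

Positive, Positive, Negative, Positive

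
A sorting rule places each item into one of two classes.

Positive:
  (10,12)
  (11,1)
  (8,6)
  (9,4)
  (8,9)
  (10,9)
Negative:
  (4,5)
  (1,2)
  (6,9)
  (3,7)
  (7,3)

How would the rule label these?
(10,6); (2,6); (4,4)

One predicate separates the groups cleanly: first ≥ 8.
Positive: (10,6), since first 10.
Negative: (2,6), since first 2.
Negative: (4,4), since first 4.

Positive, Negative, Negative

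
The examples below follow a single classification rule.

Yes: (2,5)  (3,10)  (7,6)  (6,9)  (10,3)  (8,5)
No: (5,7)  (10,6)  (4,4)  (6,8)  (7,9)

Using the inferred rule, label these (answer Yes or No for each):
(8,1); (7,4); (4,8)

One predicate separates the groups cleanly: sum is odd.
(8,1): Yes (8+1 = 9). (7,4): Yes (7+4 = 11). (4,8): No (4+8 = 12).

Yes, Yes, No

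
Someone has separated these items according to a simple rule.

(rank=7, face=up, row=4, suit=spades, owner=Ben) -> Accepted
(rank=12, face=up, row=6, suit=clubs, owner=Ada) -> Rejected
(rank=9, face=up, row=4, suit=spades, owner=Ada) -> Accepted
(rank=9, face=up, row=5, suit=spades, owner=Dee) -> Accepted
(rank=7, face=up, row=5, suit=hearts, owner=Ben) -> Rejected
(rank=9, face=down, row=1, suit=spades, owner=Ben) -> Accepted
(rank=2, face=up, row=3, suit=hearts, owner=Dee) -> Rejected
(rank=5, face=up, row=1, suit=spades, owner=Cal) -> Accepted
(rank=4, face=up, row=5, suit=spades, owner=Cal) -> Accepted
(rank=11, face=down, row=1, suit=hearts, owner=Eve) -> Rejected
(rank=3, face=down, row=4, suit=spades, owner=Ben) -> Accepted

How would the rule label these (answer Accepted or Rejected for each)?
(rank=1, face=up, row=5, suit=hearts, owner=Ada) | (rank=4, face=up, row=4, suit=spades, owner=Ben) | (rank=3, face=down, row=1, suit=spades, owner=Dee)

Rejected, Accepted, Accepted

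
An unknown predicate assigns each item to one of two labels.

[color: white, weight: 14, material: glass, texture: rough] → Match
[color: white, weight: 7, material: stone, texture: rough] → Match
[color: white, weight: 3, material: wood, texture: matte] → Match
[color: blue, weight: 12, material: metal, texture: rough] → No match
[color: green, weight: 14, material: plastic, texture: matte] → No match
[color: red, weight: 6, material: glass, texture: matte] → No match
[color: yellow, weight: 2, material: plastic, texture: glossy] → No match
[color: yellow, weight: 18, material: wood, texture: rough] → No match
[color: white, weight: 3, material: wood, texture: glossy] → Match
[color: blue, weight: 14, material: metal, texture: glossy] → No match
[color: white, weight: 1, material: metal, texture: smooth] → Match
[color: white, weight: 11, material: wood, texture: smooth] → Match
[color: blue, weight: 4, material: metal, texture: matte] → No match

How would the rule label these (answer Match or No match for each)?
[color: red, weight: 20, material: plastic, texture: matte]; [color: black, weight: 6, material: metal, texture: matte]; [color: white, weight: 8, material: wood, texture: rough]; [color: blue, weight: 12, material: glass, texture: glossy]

No match, No match, Match, No match

The distinguishing property — color is white — holds for all the 'Match' cases and none of the 'No match' cases.
[color: red, weight: 20, material: plastic, texture: matte]: color is red, doesn't match → No match. [color: black, weight: 6, material: metal, texture: matte]: color is black, doesn't match → No match. [color: white, weight: 8, material: wood, texture: rough]: color is white, matches → Match. [color: blue, weight: 12, material: glass, texture: glossy]: color is blue, doesn't match → No match.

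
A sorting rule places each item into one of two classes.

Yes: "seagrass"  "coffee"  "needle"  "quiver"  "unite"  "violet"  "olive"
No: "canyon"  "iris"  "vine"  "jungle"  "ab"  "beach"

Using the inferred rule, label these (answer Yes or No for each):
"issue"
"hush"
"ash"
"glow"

Yes, No, No, No

'Yes' ⟺ has ≥ 3 vowels.
"issue": 3 vowels — fits, so Yes.
"hush": 1 vowel — does not pass, so No.
"ash": 1 vowel — does not pass, so No.
"glow": 1 vowel — does not pass, so No.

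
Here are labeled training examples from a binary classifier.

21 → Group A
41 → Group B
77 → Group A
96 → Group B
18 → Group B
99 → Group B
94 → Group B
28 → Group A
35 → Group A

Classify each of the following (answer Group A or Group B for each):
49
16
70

Group A, Group B, Group A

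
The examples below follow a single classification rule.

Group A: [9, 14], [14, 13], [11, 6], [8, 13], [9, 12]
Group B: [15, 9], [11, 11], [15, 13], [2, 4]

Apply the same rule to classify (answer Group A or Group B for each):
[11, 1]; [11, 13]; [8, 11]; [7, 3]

Group B, Group B, Group A, Group B

One predicate separates the groups cleanly: sum is odd.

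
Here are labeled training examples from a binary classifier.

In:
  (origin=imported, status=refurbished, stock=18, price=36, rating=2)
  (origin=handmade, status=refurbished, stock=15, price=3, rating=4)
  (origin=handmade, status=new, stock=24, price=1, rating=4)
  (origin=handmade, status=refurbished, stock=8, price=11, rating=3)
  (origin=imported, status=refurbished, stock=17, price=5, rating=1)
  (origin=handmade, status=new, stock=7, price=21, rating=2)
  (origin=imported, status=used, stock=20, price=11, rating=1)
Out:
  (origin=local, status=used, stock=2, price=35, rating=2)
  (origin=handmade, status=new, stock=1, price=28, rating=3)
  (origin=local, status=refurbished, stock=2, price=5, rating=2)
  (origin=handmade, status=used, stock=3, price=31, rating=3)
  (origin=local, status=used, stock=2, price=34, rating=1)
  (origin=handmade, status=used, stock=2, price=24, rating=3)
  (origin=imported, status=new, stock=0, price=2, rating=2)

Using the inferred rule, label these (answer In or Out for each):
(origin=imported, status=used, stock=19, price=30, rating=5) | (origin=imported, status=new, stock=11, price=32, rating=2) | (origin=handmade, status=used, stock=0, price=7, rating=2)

In, In, Out

One predicate separates the groups cleanly: stock ≥ 7.
(origin=imported, status=used, stock=19, price=30, rating=5) — stock = 19, hence In. (origin=imported, status=new, stock=11, price=32, rating=2) — stock = 11, hence In. (origin=handmade, status=used, stock=0, price=7, rating=2) — stock = 0, hence Out.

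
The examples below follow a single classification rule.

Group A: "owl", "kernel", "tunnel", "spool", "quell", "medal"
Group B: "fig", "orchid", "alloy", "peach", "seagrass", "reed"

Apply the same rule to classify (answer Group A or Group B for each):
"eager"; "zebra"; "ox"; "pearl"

The classifier is using: ends with 'l'.
"eager" → ends with 'r' → Group B.
"zebra" → ends with 'a' → Group B.
"ox" → ends with 'x' → Group B.
"pearl" → ends with 'l' → Group A.

Group B, Group B, Group B, Group A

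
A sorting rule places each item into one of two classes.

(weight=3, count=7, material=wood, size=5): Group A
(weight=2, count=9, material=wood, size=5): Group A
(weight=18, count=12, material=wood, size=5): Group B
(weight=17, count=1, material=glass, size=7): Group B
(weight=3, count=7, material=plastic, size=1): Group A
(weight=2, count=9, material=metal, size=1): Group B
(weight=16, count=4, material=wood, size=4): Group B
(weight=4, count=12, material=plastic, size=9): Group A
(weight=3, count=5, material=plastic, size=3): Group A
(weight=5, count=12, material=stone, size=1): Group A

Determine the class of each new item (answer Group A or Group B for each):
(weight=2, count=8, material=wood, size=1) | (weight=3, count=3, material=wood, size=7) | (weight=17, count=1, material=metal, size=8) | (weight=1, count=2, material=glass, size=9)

The simplest hypothesis consistent with all the labels is: material is not metal AND weight ≤ 5.
(weight=2, count=8, material=wood, size=1): material is wood, weight = 2 — fits, so Group A. (weight=3, count=3, material=wood, size=7): material is wood, weight = 3 — fits, so Group A. (weight=17, count=1, material=metal, size=8): material is metal, weight = 17 — does not satisfy this, so Group B. (weight=1, count=2, material=glass, size=9): material is glass, weight = 1 — fits, so Group A.

Group A, Group A, Group B, Group A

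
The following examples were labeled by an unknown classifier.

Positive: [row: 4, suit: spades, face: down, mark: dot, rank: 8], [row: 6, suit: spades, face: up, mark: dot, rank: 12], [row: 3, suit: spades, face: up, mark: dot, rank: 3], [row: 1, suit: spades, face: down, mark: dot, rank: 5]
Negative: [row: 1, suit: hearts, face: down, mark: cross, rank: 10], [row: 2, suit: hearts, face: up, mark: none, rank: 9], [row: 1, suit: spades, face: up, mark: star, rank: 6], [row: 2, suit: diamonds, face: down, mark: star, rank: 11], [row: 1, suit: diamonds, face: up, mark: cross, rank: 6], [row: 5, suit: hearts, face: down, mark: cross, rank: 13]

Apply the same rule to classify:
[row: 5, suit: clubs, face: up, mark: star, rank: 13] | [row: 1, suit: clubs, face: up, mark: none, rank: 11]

Negative, Negative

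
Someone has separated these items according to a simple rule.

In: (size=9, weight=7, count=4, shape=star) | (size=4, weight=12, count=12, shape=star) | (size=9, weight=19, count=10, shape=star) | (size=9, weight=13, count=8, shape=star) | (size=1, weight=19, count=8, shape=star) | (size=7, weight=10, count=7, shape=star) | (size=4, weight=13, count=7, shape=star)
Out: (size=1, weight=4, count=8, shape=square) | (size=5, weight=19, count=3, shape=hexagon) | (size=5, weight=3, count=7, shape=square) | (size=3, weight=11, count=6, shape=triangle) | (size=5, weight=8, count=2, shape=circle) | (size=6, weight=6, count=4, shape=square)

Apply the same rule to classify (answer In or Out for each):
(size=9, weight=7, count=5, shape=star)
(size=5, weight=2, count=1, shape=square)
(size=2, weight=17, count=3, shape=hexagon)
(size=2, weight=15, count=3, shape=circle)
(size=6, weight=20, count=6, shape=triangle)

A rule that fits every label: shape is star — true of each 'In' example, false of each 'Out' one.
(size=9, weight=7, count=5, shape=star): shape is star, fits → In. (size=5, weight=2, count=1, shape=square): shape is square, lacks this property → Out. (size=2, weight=17, count=3, shape=hexagon): shape is hexagon, lacks this property → Out. (size=2, weight=15, count=3, shape=circle): shape is circle, lacks this property → Out. (size=6, weight=20, count=6, shape=triangle): shape is triangle, lacks this property → Out.

In, Out, Out, Out, Out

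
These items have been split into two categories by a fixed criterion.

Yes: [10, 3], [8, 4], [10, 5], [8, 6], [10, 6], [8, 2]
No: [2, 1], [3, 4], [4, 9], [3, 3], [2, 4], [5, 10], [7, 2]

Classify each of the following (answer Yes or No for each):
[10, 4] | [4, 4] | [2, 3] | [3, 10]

One predicate separates the groups cleanly: first ≥ 8.
[10, 4]: first 10, matches → Yes.
[4, 4]: first 4, does not satisfy this → No.
[2, 3]: first 2, does not satisfy this → No.
[3, 10]: first 3, does not satisfy this → No.

Yes, No, No, No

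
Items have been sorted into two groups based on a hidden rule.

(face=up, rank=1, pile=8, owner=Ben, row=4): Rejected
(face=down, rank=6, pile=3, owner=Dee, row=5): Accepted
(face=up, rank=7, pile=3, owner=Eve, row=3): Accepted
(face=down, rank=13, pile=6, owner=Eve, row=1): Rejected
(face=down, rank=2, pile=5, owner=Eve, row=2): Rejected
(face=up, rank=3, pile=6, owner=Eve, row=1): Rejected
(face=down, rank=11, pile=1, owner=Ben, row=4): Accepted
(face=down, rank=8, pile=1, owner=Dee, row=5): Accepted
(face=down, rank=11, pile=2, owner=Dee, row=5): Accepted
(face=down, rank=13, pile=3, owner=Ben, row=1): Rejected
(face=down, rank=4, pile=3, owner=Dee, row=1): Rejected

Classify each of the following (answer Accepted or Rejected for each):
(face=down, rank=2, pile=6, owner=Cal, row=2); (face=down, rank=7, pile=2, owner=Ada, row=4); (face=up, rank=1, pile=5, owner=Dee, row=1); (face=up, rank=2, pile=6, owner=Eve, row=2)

One predicate separates the groups cleanly: row ≥ 2 AND pile ≤ 3.

Rejected, Accepted, Rejected, Rejected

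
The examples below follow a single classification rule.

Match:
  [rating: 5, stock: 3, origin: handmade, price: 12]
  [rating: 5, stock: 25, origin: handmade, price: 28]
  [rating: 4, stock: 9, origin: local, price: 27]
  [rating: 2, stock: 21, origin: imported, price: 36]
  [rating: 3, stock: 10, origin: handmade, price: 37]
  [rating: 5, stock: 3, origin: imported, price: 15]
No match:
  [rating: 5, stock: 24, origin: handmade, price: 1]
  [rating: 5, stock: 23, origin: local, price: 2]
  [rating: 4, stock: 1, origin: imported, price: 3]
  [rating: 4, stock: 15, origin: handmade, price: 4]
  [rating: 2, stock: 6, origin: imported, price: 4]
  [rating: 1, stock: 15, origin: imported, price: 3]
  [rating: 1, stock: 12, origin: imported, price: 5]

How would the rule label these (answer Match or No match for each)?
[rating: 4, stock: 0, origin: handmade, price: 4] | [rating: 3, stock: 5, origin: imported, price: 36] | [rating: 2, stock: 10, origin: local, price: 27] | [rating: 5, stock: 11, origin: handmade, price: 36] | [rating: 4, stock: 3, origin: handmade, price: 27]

All 'Match' examples share one property — price ≥ 12 — and every 'No match' example lacks it.
[rating: 4, stock: 0, origin: handmade, price: 4]: No match (price = 4). [rating: 3, stock: 5, origin: imported, price: 36]: Match (price = 36). [rating: 2, stock: 10, origin: local, price: 27]: Match (price = 27). [rating: 5, stock: 11, origin: handmade, price: 36]: Match (price = 36). [rating: 4, stock: 3, origin: handmade, price: 27]: Match (price = 27).

No match, Match, Match, Match, Match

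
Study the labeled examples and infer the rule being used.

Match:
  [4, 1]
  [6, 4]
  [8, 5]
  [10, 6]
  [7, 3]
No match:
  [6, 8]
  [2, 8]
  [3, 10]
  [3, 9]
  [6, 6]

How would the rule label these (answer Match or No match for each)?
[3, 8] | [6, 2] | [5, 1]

No match, Match, Match

The distinguishing property — first > second — holds for all the 'Match' cases and none of the 'No match' cases.
No match: [3, 8], since 3 < 8. Match: [6, 2], since 6 > 2. Match: [5, 1], since 5 > 1.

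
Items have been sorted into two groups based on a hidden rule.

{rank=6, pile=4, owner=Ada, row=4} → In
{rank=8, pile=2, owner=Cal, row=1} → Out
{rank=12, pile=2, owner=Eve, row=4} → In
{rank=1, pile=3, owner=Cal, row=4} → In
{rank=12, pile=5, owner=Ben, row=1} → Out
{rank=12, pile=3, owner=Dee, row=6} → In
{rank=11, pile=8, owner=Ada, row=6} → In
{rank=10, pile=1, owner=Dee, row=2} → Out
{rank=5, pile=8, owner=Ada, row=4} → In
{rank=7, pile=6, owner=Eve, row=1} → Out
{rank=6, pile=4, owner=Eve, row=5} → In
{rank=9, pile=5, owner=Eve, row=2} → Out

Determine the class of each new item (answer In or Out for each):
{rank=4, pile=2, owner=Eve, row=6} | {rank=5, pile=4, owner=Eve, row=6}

In, In

Every 'In' example satisfies: row ≥ 4. None of the 'Out' examples do.
{rank=4, pile=2, owner=Eve, row=6}: row = 6, satisfies this → In. {rank=5, pile=4, owner=Eve, row=6}: row = 6, satisfies this → In.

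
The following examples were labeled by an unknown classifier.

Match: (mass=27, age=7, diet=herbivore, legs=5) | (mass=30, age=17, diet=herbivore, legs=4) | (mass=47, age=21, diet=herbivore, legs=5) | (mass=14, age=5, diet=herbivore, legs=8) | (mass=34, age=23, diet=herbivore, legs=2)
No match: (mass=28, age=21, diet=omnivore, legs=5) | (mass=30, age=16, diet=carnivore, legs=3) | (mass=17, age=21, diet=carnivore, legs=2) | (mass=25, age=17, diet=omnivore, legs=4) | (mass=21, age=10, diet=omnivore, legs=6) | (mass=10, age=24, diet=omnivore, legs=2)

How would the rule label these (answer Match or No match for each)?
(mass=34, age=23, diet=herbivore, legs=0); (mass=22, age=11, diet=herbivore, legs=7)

Match, Match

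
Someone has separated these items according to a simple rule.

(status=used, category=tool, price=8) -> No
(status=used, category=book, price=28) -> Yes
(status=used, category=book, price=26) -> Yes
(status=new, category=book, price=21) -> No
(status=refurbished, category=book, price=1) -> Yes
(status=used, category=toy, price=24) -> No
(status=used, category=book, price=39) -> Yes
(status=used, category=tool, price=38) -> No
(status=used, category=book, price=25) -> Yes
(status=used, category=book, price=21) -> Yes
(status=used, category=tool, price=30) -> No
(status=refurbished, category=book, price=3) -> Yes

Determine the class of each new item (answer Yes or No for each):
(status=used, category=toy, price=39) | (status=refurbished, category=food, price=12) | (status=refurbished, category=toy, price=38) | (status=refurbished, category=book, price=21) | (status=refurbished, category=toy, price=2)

No, No, No, Yes, No

Every 'Yes' example satisfies: category is book AND status is not new. None of the 'No' examples do.
No: (status=used, category=toy, price=39), since category is toy, status is used. No: (status=refurbished, category=food, price=12), since category is food, status is refurbished. No: (status=refurbished, category=toy, price=38), since category is toy, status is refurbished. Yes: (status=refurbished, category=book, price=21), since category is book, status is refurbished. No: (status=refurbished, category=toy, price=2), since category is toy, status is refurbished.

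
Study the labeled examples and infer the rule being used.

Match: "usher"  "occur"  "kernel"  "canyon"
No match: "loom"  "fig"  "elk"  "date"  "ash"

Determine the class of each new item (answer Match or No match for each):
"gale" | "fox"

No match, No match

The pattern is that an item is 'Match' exactly when: length ≥ 5.
"gale": length 4, doesn't qualify → No match.
"fox": length 3, doesn't qualify → No match.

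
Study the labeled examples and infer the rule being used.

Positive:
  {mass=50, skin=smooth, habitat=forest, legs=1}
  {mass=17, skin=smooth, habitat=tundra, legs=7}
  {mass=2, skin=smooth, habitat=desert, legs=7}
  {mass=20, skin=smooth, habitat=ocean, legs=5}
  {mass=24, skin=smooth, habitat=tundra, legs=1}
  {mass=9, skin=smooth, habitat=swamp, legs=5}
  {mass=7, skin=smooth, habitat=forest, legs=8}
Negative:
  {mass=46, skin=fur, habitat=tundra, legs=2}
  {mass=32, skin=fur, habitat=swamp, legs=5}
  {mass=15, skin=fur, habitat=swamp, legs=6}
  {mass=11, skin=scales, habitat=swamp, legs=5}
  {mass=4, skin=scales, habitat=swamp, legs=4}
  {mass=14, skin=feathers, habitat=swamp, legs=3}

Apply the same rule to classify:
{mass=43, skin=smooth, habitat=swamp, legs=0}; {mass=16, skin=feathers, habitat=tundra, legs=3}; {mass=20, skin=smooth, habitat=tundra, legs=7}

Positive, Negative, Positive

All 'Positive' examples share one property — skin is smooth — and every 'Negative' example lacks it.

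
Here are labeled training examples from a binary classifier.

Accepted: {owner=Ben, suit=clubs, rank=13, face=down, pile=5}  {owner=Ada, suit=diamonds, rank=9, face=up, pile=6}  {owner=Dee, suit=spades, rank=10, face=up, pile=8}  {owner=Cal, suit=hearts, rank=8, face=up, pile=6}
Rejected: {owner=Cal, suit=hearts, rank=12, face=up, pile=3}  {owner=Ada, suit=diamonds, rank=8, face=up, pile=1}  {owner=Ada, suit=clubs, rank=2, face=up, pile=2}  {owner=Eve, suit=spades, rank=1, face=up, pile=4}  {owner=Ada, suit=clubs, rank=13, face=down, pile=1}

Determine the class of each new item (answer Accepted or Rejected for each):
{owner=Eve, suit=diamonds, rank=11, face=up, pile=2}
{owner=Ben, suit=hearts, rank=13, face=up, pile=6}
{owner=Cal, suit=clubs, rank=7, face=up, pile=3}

Rejected, Accepted, Rejected

The distinguishing property — pile ≥ 5 — holds for all the 'Accepted' cases and none of the 'Rejected' cases.
{owner=Eve, suit=diamonds, rank=11, face=up, pile=2}: Rejected (pile = 2).
{owner=Ben, suit=hearts, rank=13, face=up, pile=6}: Accepted (pile = 6).
{owner=Cal, suit=clubs, rank=7, face=up, pile=3}: Rejected (pile = 3).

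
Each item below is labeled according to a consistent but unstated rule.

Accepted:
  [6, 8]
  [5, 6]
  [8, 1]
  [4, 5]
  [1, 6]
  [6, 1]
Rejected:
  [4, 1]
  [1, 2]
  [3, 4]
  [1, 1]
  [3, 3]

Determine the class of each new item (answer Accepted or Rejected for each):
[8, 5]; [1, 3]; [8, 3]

'Accepted' ⟺ max ≥ 5.
[8, 5] → max 8 → Accepted.
[1, 3] → max 3 → Rejected.
[8, 3] → max 8 → Accepted.

Accepted, Rejected, Accepted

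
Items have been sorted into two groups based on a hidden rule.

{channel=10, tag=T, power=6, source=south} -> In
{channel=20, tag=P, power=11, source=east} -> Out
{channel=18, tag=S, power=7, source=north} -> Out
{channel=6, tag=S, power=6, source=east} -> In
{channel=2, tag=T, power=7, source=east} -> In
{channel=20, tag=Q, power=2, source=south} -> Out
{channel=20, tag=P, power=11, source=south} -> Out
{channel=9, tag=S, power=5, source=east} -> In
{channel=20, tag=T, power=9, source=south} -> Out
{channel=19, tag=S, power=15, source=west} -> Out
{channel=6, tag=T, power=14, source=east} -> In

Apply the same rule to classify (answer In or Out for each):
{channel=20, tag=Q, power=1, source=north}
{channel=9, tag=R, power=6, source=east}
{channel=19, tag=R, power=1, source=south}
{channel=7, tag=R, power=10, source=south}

Out, In, Out, In

The rule appears to be: channel ≤ 10.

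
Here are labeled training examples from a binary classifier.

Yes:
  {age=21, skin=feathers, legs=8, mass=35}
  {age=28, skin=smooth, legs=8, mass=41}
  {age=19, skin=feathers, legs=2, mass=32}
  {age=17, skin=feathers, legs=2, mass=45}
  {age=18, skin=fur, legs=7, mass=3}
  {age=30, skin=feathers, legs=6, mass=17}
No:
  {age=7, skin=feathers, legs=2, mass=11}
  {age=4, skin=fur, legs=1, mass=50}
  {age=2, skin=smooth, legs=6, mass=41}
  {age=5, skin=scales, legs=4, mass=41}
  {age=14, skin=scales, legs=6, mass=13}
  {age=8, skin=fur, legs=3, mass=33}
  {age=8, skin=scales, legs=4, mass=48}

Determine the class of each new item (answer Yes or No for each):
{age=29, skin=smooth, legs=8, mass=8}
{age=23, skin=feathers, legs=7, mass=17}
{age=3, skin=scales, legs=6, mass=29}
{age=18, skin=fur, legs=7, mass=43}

All 'Yes' examples share one property — age ≥ 17 — and every 'No' example lacks it.
{age=29, skin=smooth, legs=8, mass=8}: Yes (age = 29).
{age=23, skin=feathers, legs=7, mass=17}: Yes (age = 23).
{age=3, skin=scales, legs=6, mass=29}: No (age = 3).
{age=18, skin=fur, legs=7, mass=43}: Yes (age = 18).

Yes, Yes, No, Yes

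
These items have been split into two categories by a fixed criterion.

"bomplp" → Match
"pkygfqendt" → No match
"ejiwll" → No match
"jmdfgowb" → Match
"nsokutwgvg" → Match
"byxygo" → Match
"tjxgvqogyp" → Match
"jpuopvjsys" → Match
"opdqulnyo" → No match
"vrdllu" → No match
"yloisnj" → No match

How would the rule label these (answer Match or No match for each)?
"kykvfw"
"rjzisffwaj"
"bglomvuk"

A rule that fits every label: even length AND contains 'o' — true of each 'Match' example, false of each 'No match' one.
"kykvfw" → length 6, no 'o' → No match. "rjzisffwaj" → length 10, no 'o' → No match. "bglomvuk" → length 8, has 'o' → Match.

No match, No match, Match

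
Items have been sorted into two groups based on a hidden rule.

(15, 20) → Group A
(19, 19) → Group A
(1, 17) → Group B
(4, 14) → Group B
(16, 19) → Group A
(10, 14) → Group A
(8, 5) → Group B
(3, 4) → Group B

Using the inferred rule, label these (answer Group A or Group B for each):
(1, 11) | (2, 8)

A rule that fits every label: sum ≥ 24 — true of each 'Group A' example, false of each 'Group B' one.

Group B, Group B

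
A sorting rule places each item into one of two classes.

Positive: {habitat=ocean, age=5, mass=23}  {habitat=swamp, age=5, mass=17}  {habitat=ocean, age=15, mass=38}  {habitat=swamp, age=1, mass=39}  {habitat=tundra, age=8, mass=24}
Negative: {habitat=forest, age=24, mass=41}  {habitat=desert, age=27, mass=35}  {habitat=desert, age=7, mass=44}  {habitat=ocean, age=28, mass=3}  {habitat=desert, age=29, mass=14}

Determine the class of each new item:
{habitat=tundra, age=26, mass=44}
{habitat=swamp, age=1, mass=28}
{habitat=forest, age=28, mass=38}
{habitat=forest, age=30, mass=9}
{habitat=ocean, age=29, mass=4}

Negative, Positive, Negative, Negative, Negative

A rule that fits every label: age ≤ 15 AND mass ≤ 39 — true of each 'Positive' example, false of each 'Negative' one.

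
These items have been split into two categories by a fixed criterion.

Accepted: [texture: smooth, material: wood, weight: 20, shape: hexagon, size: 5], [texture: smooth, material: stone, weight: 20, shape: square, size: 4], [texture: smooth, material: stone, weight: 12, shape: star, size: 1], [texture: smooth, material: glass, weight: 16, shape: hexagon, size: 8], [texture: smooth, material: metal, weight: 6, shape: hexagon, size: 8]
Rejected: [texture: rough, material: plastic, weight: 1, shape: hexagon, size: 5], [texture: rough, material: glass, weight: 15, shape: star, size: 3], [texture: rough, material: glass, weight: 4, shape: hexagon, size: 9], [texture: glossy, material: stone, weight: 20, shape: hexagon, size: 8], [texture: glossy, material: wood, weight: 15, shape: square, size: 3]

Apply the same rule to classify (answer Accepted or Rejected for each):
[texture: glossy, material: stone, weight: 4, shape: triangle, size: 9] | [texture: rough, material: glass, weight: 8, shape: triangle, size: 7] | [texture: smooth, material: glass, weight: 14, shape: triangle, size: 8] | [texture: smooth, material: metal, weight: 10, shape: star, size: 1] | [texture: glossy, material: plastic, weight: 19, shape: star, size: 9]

Looking at the examples, the only property every 'Accepted' case has and every 'Rejected' case lacks is: texture is smooth.
[texture: glossy, material: stone, weight: 4, shape: triangle, size: 9]: texture is glossy, does not pass → Rejected. [texture: rough, material: glass, weight: 8, shape: triangle, size: 7]: texture is rough, does not pass → Rejected. [texture: smooth, material: glass, weight: 14, shape: triangle, size: 8]: texture is smooth, matches → Accepted. [texture: smooth, material: metal, weight: 10, shape: star, size: 1]: texture is smooth, matches → Accepted. [texture: glossy, material: plastic, weight: 19, shape: star, size: 9]: texture is glossy, does not pass → Rejected.

Rejected, Rejected, Accepted, Accepted, Rejected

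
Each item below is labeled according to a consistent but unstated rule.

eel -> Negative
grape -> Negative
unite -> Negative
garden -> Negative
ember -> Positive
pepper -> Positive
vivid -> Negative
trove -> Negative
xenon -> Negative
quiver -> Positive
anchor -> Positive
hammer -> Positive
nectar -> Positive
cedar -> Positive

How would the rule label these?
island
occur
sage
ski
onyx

All 'Positive' examples share one property — ends with 'r' — and every 'Negative' example lacks it.
island: ends with 'd', fails the rule → Negative. occur: ends with 'r', matches → Positive. sage: ends with 'e', fails the rule → Negative. ski: ends with 'i', fails the rule → Negative. onyx: ends with 'x', fails the rule → Negative.

Negative, Positive, Negative, Negative, Negative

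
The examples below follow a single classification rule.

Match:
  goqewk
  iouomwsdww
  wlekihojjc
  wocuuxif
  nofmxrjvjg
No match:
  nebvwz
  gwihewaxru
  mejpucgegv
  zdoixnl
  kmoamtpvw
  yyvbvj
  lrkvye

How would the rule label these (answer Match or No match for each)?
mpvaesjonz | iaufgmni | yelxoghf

Match, No match, Match

All 'Match' examples share one property — even length AND contains 'o' — and every 'No match' example lacks it.
mpvaesjonz: Match (length 10, has 'o').
iaufgmni: No match (length 8, no 'o').
yelxoghf: Match (length 8, has 'o').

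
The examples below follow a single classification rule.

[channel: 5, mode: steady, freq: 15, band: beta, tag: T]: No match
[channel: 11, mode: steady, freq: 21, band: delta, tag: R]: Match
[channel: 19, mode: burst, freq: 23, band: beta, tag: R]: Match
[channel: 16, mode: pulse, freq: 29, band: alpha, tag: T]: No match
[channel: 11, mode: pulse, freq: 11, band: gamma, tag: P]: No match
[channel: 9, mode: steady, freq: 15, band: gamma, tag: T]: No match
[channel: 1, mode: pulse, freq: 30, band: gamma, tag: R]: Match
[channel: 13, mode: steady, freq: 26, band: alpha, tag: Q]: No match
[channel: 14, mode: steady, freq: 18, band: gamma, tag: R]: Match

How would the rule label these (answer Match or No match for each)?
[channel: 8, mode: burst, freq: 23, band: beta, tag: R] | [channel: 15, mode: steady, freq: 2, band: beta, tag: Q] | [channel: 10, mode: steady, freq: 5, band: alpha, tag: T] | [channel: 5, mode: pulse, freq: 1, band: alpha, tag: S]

Match, No match, No match, No match

Checking candidate rules against both groups, what survives is: tag is R.
[channel: 8, mode: burst, freq: 23, band: beta, tag: R] → tag is R → Match. [channel: 15, mode: steady, freq: 2, band: beta, tag: Q] → tag is Q → No match. [channel: 10, mode: steady, freq: 5, band: alpha, tag: T] → tag is T → No match. [channel: 5, mode: pulse, freq: 1, band: alpha, tag: S] → tag is S → No match.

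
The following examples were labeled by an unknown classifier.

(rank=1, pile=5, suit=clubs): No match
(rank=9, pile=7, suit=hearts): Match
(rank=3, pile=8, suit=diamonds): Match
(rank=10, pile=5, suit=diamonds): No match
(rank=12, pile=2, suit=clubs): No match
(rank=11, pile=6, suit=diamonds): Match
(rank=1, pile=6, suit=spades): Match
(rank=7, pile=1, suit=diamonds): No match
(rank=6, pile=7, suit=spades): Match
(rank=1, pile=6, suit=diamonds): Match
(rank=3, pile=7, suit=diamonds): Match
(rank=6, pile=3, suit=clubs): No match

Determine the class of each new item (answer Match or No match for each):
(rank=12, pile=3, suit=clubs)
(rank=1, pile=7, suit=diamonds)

No match, Match

One predicate separates the groups cleanly: pile ≥ 6.
(rank=12, pile=3, suit=clubs): No match (pile = 3).
(rank=1, pile=7, suit=diamonds): Match (pile = 7).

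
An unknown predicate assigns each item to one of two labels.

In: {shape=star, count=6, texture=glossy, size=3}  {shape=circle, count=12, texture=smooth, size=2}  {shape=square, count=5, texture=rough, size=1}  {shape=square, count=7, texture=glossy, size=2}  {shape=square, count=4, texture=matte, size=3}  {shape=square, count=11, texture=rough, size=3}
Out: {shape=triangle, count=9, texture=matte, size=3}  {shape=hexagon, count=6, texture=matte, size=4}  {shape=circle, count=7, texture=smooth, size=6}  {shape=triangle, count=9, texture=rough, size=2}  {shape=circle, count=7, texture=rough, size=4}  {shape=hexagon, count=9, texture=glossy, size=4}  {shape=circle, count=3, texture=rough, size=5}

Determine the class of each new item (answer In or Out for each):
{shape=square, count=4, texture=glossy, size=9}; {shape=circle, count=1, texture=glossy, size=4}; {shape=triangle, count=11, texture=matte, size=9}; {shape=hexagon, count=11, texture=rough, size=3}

Out, Out, Out, In

The distinguishing property — size ≤ 3 AND count ≠ 9 — holds for all the 'In' cases and none of the 'Out' cases.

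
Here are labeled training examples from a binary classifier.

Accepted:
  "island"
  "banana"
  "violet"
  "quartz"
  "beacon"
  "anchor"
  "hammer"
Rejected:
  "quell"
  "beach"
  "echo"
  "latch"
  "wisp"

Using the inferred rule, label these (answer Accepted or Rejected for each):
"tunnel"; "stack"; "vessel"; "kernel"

Accepted, Rejected, Accepted, Accepted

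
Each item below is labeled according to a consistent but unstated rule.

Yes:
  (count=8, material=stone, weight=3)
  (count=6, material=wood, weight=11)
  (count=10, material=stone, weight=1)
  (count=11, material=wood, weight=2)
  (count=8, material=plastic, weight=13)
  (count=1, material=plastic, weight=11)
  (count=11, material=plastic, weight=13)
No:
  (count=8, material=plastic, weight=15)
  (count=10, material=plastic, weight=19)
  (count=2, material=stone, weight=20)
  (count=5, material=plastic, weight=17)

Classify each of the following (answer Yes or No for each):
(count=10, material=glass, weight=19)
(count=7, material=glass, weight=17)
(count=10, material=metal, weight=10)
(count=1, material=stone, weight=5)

Every 'Yes' example satisfies: weight ≤ 13. None of the 'No' examples do.
(count=10, material=glass, weight=19) — weight = 19, hence No.
(count=7, material=glass, weight=17) — weight = 17, hence No.
(count=10, material=metal, weight=10) — weight = 10, hence Yes.
(count=1, material=stone, weight=5) — weight = 5, hence Yes.

No, No, Yes, Yes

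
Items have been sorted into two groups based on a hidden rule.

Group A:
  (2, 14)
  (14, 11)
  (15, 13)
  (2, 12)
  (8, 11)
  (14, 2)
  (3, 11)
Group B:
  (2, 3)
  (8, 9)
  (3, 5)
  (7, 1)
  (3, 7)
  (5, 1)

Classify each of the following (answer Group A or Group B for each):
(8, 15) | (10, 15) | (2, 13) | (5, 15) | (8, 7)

Group A, Group A, Group A, Group A, Group B

A rule that fits every label: max ≥ 11 — true of each 'Group A' example, false of each 'Group B' one.
Group A: (8, 15), since max 15.
Group A: (10, 15), since max 15.
Group A: (2, 13), since max 13.
Group A: (5, 15), since max 15.
Group B: (8, 7), since max 8.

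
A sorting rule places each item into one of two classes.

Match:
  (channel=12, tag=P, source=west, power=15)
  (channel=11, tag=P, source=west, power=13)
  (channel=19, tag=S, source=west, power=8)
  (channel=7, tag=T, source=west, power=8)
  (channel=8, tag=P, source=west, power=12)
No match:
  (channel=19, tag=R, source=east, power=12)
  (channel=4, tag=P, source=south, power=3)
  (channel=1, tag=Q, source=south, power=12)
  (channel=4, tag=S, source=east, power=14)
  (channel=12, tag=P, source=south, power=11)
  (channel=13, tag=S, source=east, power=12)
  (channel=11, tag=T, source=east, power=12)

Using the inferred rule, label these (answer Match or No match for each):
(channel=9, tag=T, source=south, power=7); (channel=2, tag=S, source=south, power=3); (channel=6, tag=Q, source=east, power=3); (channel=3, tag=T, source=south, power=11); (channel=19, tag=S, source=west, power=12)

No match, No match, No match, No match, Match

The distinguishing property — source is west — holds for all the 'Match' cases and none of the 'No match' cases.
(channel=9, tag=T, source=south, power=7): source is south — does not fit, so No match.
(channel=2, tag=S, source=south, power=3): source is south — does not fit, so No match.
(channel=6, tag=Q, source=east, power=3): source is east — does not fit, so No match.
(channel=3, tag=T, source=south, power=11): source is south — does not fit, so No match.
(channel=19, tag=S, source=west, power=12): source is west — passes, so Match.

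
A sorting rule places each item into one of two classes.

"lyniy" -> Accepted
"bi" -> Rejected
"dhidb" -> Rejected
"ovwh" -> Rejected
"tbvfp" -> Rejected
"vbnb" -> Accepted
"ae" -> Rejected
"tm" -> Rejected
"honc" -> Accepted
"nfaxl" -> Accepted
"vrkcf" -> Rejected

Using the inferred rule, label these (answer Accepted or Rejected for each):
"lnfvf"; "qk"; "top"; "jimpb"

Rule: contains 'n'. This holds for each 'Accepted' example and fails for each 'Rejected' one.
"lnfvf": has 'n', matches → Accepted. "qk": no 'n', does not pass → Rejected. "top": no 'n', does not pass → Rejected. "jimpb": no 'n', does not pass → Rejected.

Accepted, Rejected, Rejected, Rejected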